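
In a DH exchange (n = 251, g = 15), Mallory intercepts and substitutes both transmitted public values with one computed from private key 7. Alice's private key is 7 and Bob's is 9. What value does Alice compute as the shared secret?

Alice receives Mallory's public value M = 15^7 mod 251 instead of the honest one.
15^1 ≡ 15 (mod 251)
15^2 = (15^1)^2 ≡ 15^2 = 225 ≡ 225 (mod 251)
15^4 = (15^2)^2 ≡ 225^2 = 50625 ≡ 174 (mod 251)
15^7 = 15^4 · 15^2 · 15^1 ≡ 174 · 225 · 15 ≡ 161 (mod 251).
So M = 161. Alice computes K = M^7 mod 251.
161^1 ≡ 161 (mod 251)
161^2 = (161^1)^2 ≡ 161^2 = 25921 ≡ 68 (mod 251)
161^4 = (161^2)^2 ≡ 68^2 = 4624 ≡ 106 (mod 251)
161^7 = 161^4 · 161^2 · 161^1 ≡ 106 · 68 · 161 ≡ 115 (mod 251).

115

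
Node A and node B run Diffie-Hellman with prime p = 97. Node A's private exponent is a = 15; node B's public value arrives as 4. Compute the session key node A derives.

33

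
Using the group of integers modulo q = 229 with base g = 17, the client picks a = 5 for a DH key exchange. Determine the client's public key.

57

Public value = 17^5 (mod 229).
17^1 ≡ 17 (mod 229)
17^2 = (17^1)^2 ≡ 17^2 = 289 ≡ 60 (mod 229)
17^4 = (17^2)^2 ≡ 60^2 = 3600 ≡ 165 (mod 229)
17^5 = 17^4 · 17^1 ≡ 165 · 17 ≡ 57 (mod 229).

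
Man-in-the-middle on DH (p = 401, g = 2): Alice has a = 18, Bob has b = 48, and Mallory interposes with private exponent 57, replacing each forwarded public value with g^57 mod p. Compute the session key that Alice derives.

Alice receives Mallory's public value M = 2^57 mod 401 instead of the honest one.
2^1 ≡ 2 (mod 401)
2^2 = (2^1)^2 ≡ 2^2 = 4 ≡ 4 (mod 401)
2^4 = (2^2)^2 ≡ 4^2 = 16 ≡ 16 (mod 401)
2^8 = (2^4)^2 ≡ 16^2 = 256 ≡ 256 (mod 401)
2^16 = (2^8)^2 ≡ 256^2 = 65536 ≡ 173 (mod 401)
2^32 = (2^16)^2 ≡ 173^2 = 29929 ≡ 255 (mod 401)
2^57 = 2^32 · 2^16 · 2^8 · 2^1 ≡ 255 · 173 · 256 · 2 ≡ 154 (mod 401).
So M = 154. Alice computes K = M^18 mod 401.
154^1 ≡ 154 (mod 401)
154^2 = (154^1)^2 ≡ 154^2 = 23716 ≡ 57 (mod 401)
154^4 = (154^2)^2 ≡ 57^2 = 3249 ≡ 41 (mod 401)
154^8 = (154^4)^2 ≡ 41^2 = 1681 ≡ 77 (mod 401)
154^16 = (154^8)^2 ≡ 77^2 = 5929 ≡ 315 (mod 401)
154^18 = 154^16 · 154^2 ≡ 315 · 57 ≡ 311 (mod 401).

311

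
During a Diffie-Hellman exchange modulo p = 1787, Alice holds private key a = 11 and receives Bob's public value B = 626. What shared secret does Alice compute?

929

Shared key K = 626^11 mod 1787.
626^1 ≡ 626 (mod 1787)
626^2 = (626^1)^2 ≡ 626^2 = 391876 ≡ 523 (mod 1787)
626^4 = (626^2)^2 ≡ 523^2 = 273529 ≡ 118 (mod 1787)
626^8 = (626^4)^2 ≡ 118^2 = 13924 ≡ 1415 (mod 1787)
626^11 = 626^8 · 626^2 · 626^1 ≡ 1415 · 523 · 626 ≡ 929 (mod 1787).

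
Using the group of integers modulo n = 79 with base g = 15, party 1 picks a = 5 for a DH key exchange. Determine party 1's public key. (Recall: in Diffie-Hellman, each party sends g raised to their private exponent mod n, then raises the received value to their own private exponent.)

27

Public value = 15^5 mod 79.
15^1 ≡ 15 (mod 79)
15^2 = (15^1)^2 ≡ 15^2 = 225 ≡ 67 (mod 79)
15^4 = (15^2)^2 ≡ 67^2 = 4489 ≡ 65 (mod 79)
15^5 = 15^4 · 15^1 ≡ 65 · 15 ≡ 27 (mod 79).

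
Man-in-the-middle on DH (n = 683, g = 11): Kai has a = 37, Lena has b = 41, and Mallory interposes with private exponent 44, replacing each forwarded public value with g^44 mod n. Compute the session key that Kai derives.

Kai receives Mallory's public value M = 11^44 mod 683 instead of the honest one.
11^1 ≡ 11 (mod 683)
11^2 = (11^1)^2 ≡ 11^2 = 121 ≡ 121 (mod 683)
11^4 = (11^2)^2 ≡ 121^2 = 14641 ≡ 298 (mod 683)
11^8 = (11^4)^2 ≡ 298^2 = 88804 ≡ 14 (mod 683)
11^16 = (11^8)^2 ≡ 14^2 = 196 ≡ 196 (mod 683)
11^32 = (11^16)^2 ≡ 196^2 = 38416 ≡ 168 (mod 683)
11^44 = 11^32 · 11^8 · 11^4 ≡ 168 · 14 · 298 ≡ 138 (mod 683).
So M = 138. Kai computes K = M^37 mod 683.
138^1 ≡ 138 (mod 683)
138^2 = (138^1)^2 ≡ 138^2 = 19044 ≡ 603 (mod 683)
138^4 = (138^2)^2 ≡ 603^2 = 363609 ≡ 253 (mod 683)
138^8 = (138^4)^2 ≡ 253^2 = 64009 ≡ 490 (mod 683)
138^16 = (138^8)^2 ≡ 490^2 = 240100 ≡ 367 (mod 683)
138^32 = (138^16)^2 ≡ 367^2 = 134689 ≡ 138 (mod 683)
138^37 = 138^32 · 138^4 · 138^1 ≡ 138 · 253 · 138 ≡ 250 (mod 683).

250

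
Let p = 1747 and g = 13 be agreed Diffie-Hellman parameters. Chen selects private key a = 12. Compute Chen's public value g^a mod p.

Public value = 13^12 mod 1747.
13^1 ≡ 13 (mod 1747)
13^2 = (13^1)^2 ≡ 13^2 = 169 ≡ 169 (mod 1747)
13^4 = (13^2)^2 ≡ 169^2 = 28561 ≡ 609 (mod 1747)
13^8 = (13^4)^2 ≡ 609^2 = 370881 ≡ 517 (mod 1747)
13^12 = 13^8 · 13^4 ≡ 517 · 609 ≡ 393 (mod 1747).

393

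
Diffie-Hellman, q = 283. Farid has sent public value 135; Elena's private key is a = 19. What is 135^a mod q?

13

Shared key K = 135^19 mod 283.
135^1 ≡ 135 (mod 283)
135^2 = (135^1)^2 ≡ 135^2 = 18225 ≡ 113 (mod 283)
135^4 = (135^2)^2 ≡ 113^2 = 12769 ≡ 34 (mod 283)
135^8 = (135^4)^2 ≡ 34^2 = 1156 ≡ 24 (mod 283)
135^16 = (135^8)^2 ≡ 24^2 = 576 ≡ 10 (mod 283)
135^19 = 135^16 · 135^2 · 135^1 ≡ 10 · 113 · 135 ≡ 13 (mod 283).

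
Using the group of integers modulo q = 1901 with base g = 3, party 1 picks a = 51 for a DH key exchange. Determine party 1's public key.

Public value = 3^51 mod 1901.
3^1 ≡ 3 (mod 1901)
3^2 = (3^1)^2 ≡ 3^2 = 9 ≡ 9 (mod 1901)
3^4 = (3^2)^2 ≡ 9^2 = 81 ≡ 81 (mod 1901)
3^8 = (3^4)^2 ≡ 81^2 = 6561 ≡ 858 (mod 1901)
3^16 = (3^8)^2 ≡ 858^2 = 736164 ≡ 477 (mod 1901)
3^32 = (3^16)^2 ≡ 477^2 = 227529 ≡ 1310 (mod 1901)
3^51 = 3^32 · 3^16 · 3^2 · 3^1 ≡ 1310 · 477 · 9 · 3 ≡ 115 (mod 1901).

115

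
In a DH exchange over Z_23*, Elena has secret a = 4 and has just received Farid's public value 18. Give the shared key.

Shared key K = 18^4 mod 23.
18^1 ≡ 18 (mod 23)
18^2 = (18^1)^2 ≡ 18^2 = 324 ≡ 2 (mod 23)
18^4 = (18^2)^2 ≡ 2^2 = 4 ≡ 4 (mod 23)

4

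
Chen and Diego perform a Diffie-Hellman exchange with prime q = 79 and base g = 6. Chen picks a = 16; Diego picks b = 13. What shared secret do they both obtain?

Chen sends A = g^a mod q = 6^16 mod 79.
6^1 ≡ 6 (mod 79)
6^2 = (6^1)^2 ≡ 6^2 = 36 ≡ 36 (mod 79)
6^4 = (6^2)^2 ≡ 36^2 = 1296 ≡ 32 (mod 79)
6^8 = (6^4)^2 ≡ 32^2 = 1024 ≡ 76 (mod 79)
6^16 = (6^8)^2 ≡ 76^2 = 5776 ≡ 9 (mod 79)
So A = 9. Diego then computes K = A^b mod q = 9^13 mod 79.
9^1 ≡ 9 (mod 79)
9^2 = (9^1)^2 ≡ 9^2 = 81 ≡ 2 (mod 79)
9^4 = (9^2)^2 ≡ 2^2 = 4 ≡ 4 (mod 79)
9^8 = (9^4)^2 ≡ 4^2 = 16 ≡ 16 (mod 79)
9^13 = 9^8 · 9^4 · 9^1 ≡ 16 · 4 · 9 ≡ 23 (mod 79).

23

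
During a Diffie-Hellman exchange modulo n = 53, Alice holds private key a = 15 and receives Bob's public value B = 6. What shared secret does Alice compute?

17

Shared key K = 6^15 mod 53.
6^1 ≡ 6 (mod 53)
6^2 = (6^1)^2 ≡ 6^2 = 36 ≡ 36 (mod 53)
6^4 = (6^2)^2 ≡ 36^2 = 1296 ≡ 24 (mod 53)
6^8 = (6^4)^2 ≡ 24^2 = 576 ≡ 46 (mod 53)
6^15 = 6^8 · 6^4 · 6^2 · 6^1 ≡ 46 · 24 · 36 · 6 ≡ 17 (mod 53).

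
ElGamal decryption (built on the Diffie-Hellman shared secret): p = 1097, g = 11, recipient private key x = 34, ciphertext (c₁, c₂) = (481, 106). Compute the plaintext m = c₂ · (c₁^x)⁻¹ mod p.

1081

Shared mask s = c₁^x mod p = 481^34 mod 1097.
481^1 ≡ 481 (mod 1097)
481^2 = (481^1)^2 ≡ 481^2 = 231361 ≡ 991 (mod 1097)
481^4 = (481^2)^2 ≡ 991^2 = 982081 ≡ 266 (mod 1097)
481^8 = (481^4)^2 ≡ 266^2 = 70756 ≡ 548 (mod 1097)
481^16 = (481^8)^2 ≡ 548^2 = 300304 ≡ 823 (mod 1097)
481^32 = (481^16)^2 ≡ 823^2 = 677329 ≡ 480 (mod 1097)
481^34 = 481^32 · 481^2 ≡ 480 · 991 ≡ 679 (mod 1097).
So s = 679; s⁻¹ ≡ 538 (mod 1097).
m = c₂ · s⁻¹ mod 1097 = 106 · 538 mod 1097 = 1081.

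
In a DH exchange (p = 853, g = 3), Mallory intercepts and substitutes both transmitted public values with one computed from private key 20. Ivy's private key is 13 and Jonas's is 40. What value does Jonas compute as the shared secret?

Jonas receives Mallory's public value M = 3^20 mod 853 instead of the honest one.
3^1 ≡ 3 (mod 853)
3^2 = (3^1)^2 ≡ 3^2 = 9 ≡ 9 (mod 853)
3^4 = (3^2)^2 ≡ 9^2 = 81 ≡ 81 (mod 853)
3^8 = (3^4)^2 ≡ 81^2 = 6561 ≡ 590 (mod 853)
3^16 = (3^8)^2 ≡ 590^2 = 348100 ≡ 76 (mod 853)
3^20 = 3^16 · 3^4 ≡ 76 · 81 ≡ 185 (mod 853).
So M = 185. Jonas computes K = M^40 mod 853.
185^1 ≡ 185 (mod 853)
185^2 = (185^1)^2 ≡ 185^2 = 34225 ≡ 105 (mod 853)
185^4 = (185^2)^2 ≡ 105^2 = 11025 ≡ 789 (mod 853)
185^8 = (185^4)^2 ≡ 789^2 = 622521 ≡ 684 (mod 853)
185^16 = (185^8)^2 ≡ 684^2 = 467856 ≡ 412 (mod 853)
185^32 = (185^16)^2 ≡ 412^2 = 169744 ≡ 850 (mod 853)
185^40 = 185^32 · 185^8 ≡ 850 · 684 ≡ 507 (mod 853).

507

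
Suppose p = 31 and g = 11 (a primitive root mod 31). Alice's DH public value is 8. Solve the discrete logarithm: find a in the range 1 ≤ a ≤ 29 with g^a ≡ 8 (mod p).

24

Try successive powers of 11 modulo 31:
11^1 ≡ 11
11^2 ≡ 28
11^3 ≡ 29
11^4 ≡ 9
11^5 ≡ 6
11^6 ≡ 4
11^7 ≡ 13
11^8 ≡ 19
11^9 ≡ 23
11^10 ≡ 5
11^11 ≡ 24
11^12 ≡ 16
11^13 ≡ 21
11^14 ≡ 14
11^15 ≡ 30
11^16 ≡ 20
11^17 ≡ 3
11^18 ≡ 2
11^19 ≡ 22
11^20 ≡ 25
11^21 ≡ 27
11^22 ≡ 18
11^23 ≡ 12
11^24 ≡ 8
Found: a = 24.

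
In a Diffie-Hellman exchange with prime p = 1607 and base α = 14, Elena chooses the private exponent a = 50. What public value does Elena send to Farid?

Public value = 14^50 (mod 1607).
14^1 ≡ 14 (mod 1607)
14^2 = (14^1)^2 ≡ 14^2 = 196 ≡ 196 (mod 1607)
14^4 = (14^2)^2 ≡ 196^2 = 38416 ≡ 1455 (mod 1607)
14^8 = (14^4)^2 ≡ 1455^2 = 2117025 ≡ 606 (mod 1607)
14^16 = (14^8)^2 ≡ 606^2 = 367236 ≡ 840 (mod 1607)
14^32 = (14^16)^2 ≡ 840^2 = 705600 ≡ 127 (mod 1607)
14^50 = 14^32 · 14^16 · 14^2 ≡ 127 · 840 · 196 ≡ 603 (mod 1607).

603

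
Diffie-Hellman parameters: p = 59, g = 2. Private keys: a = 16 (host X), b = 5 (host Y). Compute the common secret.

53

Host X sends A = g^a mod p = 2^16 mod 59.
2^1 ≡ 2 (mod 59)
2^2 = (2^1)^2 ≡ 2^2 = 4 ≡ 4 (mod 59)
2^4 = (2^2)^2 ≡ 4^2 = 16 ≡ 16 (mod 59)
2^8 = (2^4)^2 ≡ 16^2 = 256 ≡ 20 (mod 59)
2^16 = (2^8)^2 ≡ 20^2 = 400 ≡ 46 (mod 59)
So A = 46. Host Y then computes K = A^b mod p = 46^5 mod 59.
46^1 ≡ 46 (mod 59)
46^2 = (46^1)^2 ≡ 46^2 = 2116 ≡ 51 (mod 59)
46^4 = (46^2)^2 ≡ 51^2 = 2601 ≡ 5 (mod 59)
46^5 = 46^4 · 46^1 ≡ 5 · 46 ≡ 53 (mod 59).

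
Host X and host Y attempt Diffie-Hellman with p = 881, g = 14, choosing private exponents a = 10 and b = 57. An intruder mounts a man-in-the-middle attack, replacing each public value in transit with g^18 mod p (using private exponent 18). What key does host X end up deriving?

Host X receives an intruder's public value M = 14^18 mod 881 instead of the honest one.
14^1 ≡ 14 (mod 881)
14^2 = (14^1)^2 ≡ 14^2 = 196 ≡ 196 (mod 881)
14^4 = (14^2)^2 ≡ 196^2 = 38416 ≡ 533 (mod 881)
14^8 = (14^4)^2 ≡ 533^2 = 284089 ≡ 407 (mod 881)
14^16 = (14^8)^2 ≡ 407^2 = 165649 ≡ 21 (mod 881)
14^18 = 14^16 · 14^2 ≡ 21 · 196 ≡ 592 (mod 881).
So M = 592. Host X computes K = M^10 mod 881.
592^1 ≡ 592 (mod 881)
592^2 = (592^1)^2 ≡ 592^2 = 350464 ≡ 707 (mod 881)
592^4 = (592^2)^2 ≡ 707^2 = 499849 ≡ 322 (mod 881)
592^8 = (592^4)^2 ≡ 322^2 = 103684 ≡ 607 (mod 881)
592^10 = 592^8 · 592^2 ≡ 607 · 707 ≡ 102 (mod 881).

102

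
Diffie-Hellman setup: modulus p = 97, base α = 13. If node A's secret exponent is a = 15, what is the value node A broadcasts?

Public value = 13^15 (mod 97).
13^1 ≡ 13 (mod 97)
13^2 = (13^1)^2 ≡ 13^2 = 169 ≡ 72 (mod 97)
13^4 = (13^2)^2 ≡ 72^2 = 5184 ≡ 43 (mod 97)
13^8 = (13^4)^2 ≡ 43^2 = 1849 ≡ 6 (mod 97)
13^15 = 13^8 · 13^4 · 13^2 · 13^1 ≡ 6 · 43 · 72 · 13 ≡ 55 (mod 97).

55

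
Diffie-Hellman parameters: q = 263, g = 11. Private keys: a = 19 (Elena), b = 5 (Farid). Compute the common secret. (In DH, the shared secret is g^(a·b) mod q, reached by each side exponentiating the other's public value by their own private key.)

Elena sends A = g^a mod q = 11^19 mod 263.
11^1 ≡ 11 (mod 263)
11^2 = (11^1)^2 ≡ 11^2 = 121 ≡ 121 (mod 263)
11^4 = (11^2)^2 ≡ 121^2 = 14641 ≡ 176 (mod 263)
11^8 = (11^4)^2 ≡ 176^2 = 30976 ≡ 205 (mod 263)
11^16 = (11^8)^2 ≡ 205^2 = 42025 ≡ 208 (mod 263)
11^19 = 11^16 · 11^2 · 11^1 ≡ 208 · 121 · 11 ≡ 172 (mod 263).
So A = 172. Farid then computes K = A^b mod q = 172^5 mod 263.
172^1 ≡ 172 (mod 263)
172^2 = (172^1)^2 ≡ 172^2 = 29584 ≡ 128 (mod 263)
172^4 = (172^2)^2 ≡ 128^2 = 16384 ≡ 78 (mod 263)
172^5 = 172^4 · 172^1 ≡ 78 · 172 ≡ 3 (mod 263).

3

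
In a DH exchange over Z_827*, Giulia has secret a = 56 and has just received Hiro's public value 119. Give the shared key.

Shared key K = 119^56 mod 827.
119^1 ≡ 119 (mod 827)
119^2 = (119^1)^2 ≡ 119^2 = 14161 ≡ 102 (mod 827)
119^4 = (119^2)^2 ≡ 102^2 = 10404 ≡ 480 (mod 827)
119^8 = (119^4)^2 ≡ 480^2 = 230400 ≡ 494 (mod 827)
119^16 = (119^8)^2 ≡ 494^2 = 244036 ≡ 71 (mod 827)
119^32 = (119^16)^2 ≡ 71^2 = 5041 ≡ 79 (mod 827)
119^56 = 119^32 · 119^16 · 119^8 ≡ 79 · 71 · 494 ≡ 396 (mod 827).

396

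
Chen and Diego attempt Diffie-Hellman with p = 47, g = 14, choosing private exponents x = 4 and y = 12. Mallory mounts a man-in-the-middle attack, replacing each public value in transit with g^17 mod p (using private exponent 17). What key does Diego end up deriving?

Diego receives Mallory's public value M = 14^17 mod 47 instead of the honest one.
14^1 ≡ 14 (mod 47)
14^2 = (14^1)^2 ≡ 14^2 = 196 ≡ 8 (mod 47)
14^4 = (14^2)^2 ≡ 8^2 = 64 ≡ 17 (mod 47)
14^8 = (14^4)^2 ≡ 17^2 = 289 ≡ 7 (mod 47)
14^16 = (14^8)^2 ≡ 7^2 = 49 ≡ 2 (mod 47)
14^17 = 14^16 · 14^1 ≡ 2 · 14 ≡ 28 (mod 47).
So M = 28. Diego computes K = M^12 mod 47.
28^1 ≡ 28 (mod 47)
28^2 = (28^1)^2 ≡ 28^2 = 784 ≡ 32 (mod 47)
28^4 = (28^2)^2 ≡ 32^2 = 1024 ≡ 37 (mod 47)
28^8 = (28^4)^2 ≡ 37^2 = 1369 ≡ 6 (mod 47)
28^12 = 28^8 · 28^4 ≡ 6 · 37 ≡ 34 (mod 47).

34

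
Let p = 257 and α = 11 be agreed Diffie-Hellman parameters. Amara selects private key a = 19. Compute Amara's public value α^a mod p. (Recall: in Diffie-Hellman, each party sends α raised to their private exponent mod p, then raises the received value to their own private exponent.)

35

Public value = 11^19 mod 257.
11^1 ≡ 11 (mod 257)
11^2 = (11^1)^2 ≡ 11^2 = 121 ≡ 121 (mod 257)
11^4 = (11^2)^2 ≡ 121^2 = 14641 ≡ 249 (mod 257)
11^8 = (11^4)^2 ≡ 249^2 = 62001 ≡ 64 (mod 257)
11^16 = (11^8)^2 ≡ 64^2 = 4096 ≡ 241 (mod 257)
11^19 = 11^16 · 11^2 · 11^1 ≡ 241 · 121 · 11 ≡ 35 (mod 257).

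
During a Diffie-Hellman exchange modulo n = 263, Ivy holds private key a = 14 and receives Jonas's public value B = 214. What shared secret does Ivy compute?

179

Shared key K = 214^14 mod 263.
214^1 ≡ 214 (mod 263)
214^2 = (214^1)^2 ≡ 214^2 = 45796 ≡ 34 (mod 263)
214^4 = (214^2)^2 ≡ 34^2 = 1156 ≡ 104 (mod 263)
214^8 = (214^4)^2 ≡ 104^2 = 10816 ≡ 33 (mod 263)
214^14 = 214^8 · 214^4 · 214^2 ≡ 33 · 104 · 34 ≡ 179 (mod 263).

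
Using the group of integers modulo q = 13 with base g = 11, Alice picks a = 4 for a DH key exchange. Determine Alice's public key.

Public value = 11^4 mod 13.
11^1 ≡ 11 (mod 13)
11^2 = (11^1)^2 ≡ 11^2 = 121 ≡ 4 (mod 13)
11^4 = (11^2)^2 ≡ 4^2 = 16 ≡ 3 (mod 13)

3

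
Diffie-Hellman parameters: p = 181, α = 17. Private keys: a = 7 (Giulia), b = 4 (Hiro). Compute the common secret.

Giulia sends A = α^a mod p = 17^7 mod 181.
17^1 ≡ 17 (mod 181)
17^2 = (17^1)^2 ≡ 17^2 = 289 ≡ 108 (mod 181)
17^4 = (17^2)^2 ≡ 108^2 = 11664 ≡ 80 (mod 181)
17^7 = 17^4 · 17^2 · 17^1 ≡ 80 · 108 · 17 ≡ 89 (mod 181).
So A = 89. Hiro then computes K = A^b mod p = 89^4 mod 181.
89^1 ≡ 89 (mod 181)
89^2 = (89^1)^2 ≡ 89^2 = 7921 ≡ 138 (mod 181)
89^4 = (89^2)^2 ≡ 138^2 = 19044 ≡ 39 (mod 181)

39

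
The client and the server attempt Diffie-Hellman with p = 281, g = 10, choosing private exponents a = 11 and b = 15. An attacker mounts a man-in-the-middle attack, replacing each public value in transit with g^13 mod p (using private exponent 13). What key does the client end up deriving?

The client receives an attacker's public value M = 10^13 mod 281 instead of the honest one.
10^1 ≡ 10 (mod 281)
10^2 = (10^1)^2 ≡ 10^2 = 100 ≡ 100 (mod 281)
10^4 = (10^2)^2 ≡ 100^2 = 10000 ≡ 165 (mod 281)
10^8 = (10^4)^2 ≡ 165^2 = 27225 ≡ 249 (mod 281)
10^13 = 10^8 · 10^4 · 10^1 ≡ 249 · 165 · 10 ≡ 28 (mod 281).
So M = 28. The client computes K = M^11 mod 281.
28^1 ≡ 28 (mod 281)
28^2 = (28^1)^2 ≡ 28^2 = 784 ≡ 222 (mod 281)
28^4 = (28^2)^2 ≡ 222^2 = 49284 ≡ 109 (mod 281)
28^8 = (28^4)^2 ≡ 109^2 = 11881 ≡ 79 (mod 281)
28^11 = 28^8 · 28^2 · 28^1 ≡ 79 · 222 · 28 ≡ 157 (mod 281).

157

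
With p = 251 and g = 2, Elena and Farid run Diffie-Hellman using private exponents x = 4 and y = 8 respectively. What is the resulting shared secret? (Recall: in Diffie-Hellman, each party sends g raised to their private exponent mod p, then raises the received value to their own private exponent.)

Elena sends A = g^x mod p = 2^4 mod 251.
2^1 ≡ 2 (mod 251)
2^2 = (2^1)^2 ≡ 2^2 = 4 ≡ 4 (mod 251)
2^4 = (2^2)^2 ≡ 4^2 = 16 ≡ 16 (mod 251)
So A = 16. Farid then computes K = A^y mod p = 16^8 mod 251.
16^1 ≡ 16 (mod 251)
16^2 = (16^1)^2 ≡ 16^2 = 256 ≡ 5 (mod 251)
16^4 = (16^2)^2 ≡ 5^2 = 25 ≡ 25 (mod 251)
16^8 = (16^4)^2 ≡ 25^2 = 625 ≡ 123 (mod 251)

123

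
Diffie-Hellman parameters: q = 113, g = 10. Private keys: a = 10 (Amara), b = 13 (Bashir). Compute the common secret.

Bashir sends B = g^b mod q = 10^13 mod 113.
10^1 ≡ 10 (mod 113)
10^2 = (10^1)^2 ≡ 10^2 = 100 ≡ 100 (mod 113)
10^4 = (10^2)^2 ≡ 100^2 = 10000 ≡ 56 (mod 113)
10^8 = (10^4)^2 ≡ 56^2 = 3136 ≡ 85 (mod 113)
10^13 = 10^8 · 10^4 · 10^1 ≡ 85 · 56 · 10 ≡ 27 (mod 113).
So B = 27. Amara then computes K = B^a mod q = 27^10 mod 113.
27^1 ≡ 27 (mod 113)
27^2 = (27^1)^2 ≡ 27^2 = 729 ≡ 51 (mod 113)
27^4 = (27^2)^2 ≡ 51^2 = 2601 ≡ 2 (mod 113)
27^8 = (27^4)^2 ≡ 2^2 = 4 ≡ 4 (mod 113)
27^10 = 27^8 · 27^2 ≡ 4 · 51 ≡ 91 (mod 113).

91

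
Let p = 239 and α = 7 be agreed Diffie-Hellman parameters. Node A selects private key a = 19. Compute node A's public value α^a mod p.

234

Public value = 7^19 mod 239.
7^1 ≡ 7 (mod 239)
7^2 = (7^1)^2 ≡ 7^2 = 49 ≡ 49 (mod 239)
7^4 = (7^2)^2 ≡ 49^2 = 2401 ≡ 11 (mod 239)
7^8 = (7^4)^2 ≡ 11^2 = 121 ≡ 121 (mod 239)
7^16 = (7^8)^2 ≡ 121^2 = 14641 ≡ 62 (mod 239)
7^19 = 7^16 · 7^2 · 7^1 ≡ 62 · 49 · 7 ≡ 234 (mod 239).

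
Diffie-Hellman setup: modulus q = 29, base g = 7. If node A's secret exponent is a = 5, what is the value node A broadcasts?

16

Public value = 7^5 mod 29.
7^1 ≡ 7 (mod 29)
7^2 = (7^1)^2 ≡ 7^2 = 49 ≡ 20 (mod 29)
7^4 = (7^2)^2 ≡ 20^2 = 400 ≡ 23 (mod 29)
7^5 = 7^4 · 7^1 ≡ 23 · 7 ≡ 16 (mod 29).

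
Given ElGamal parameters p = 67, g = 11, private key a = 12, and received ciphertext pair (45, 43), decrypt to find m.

Shared mask s = c₁^a mod p = 45^12 mod 67.
45^1 ≡ 45 (mod 67)
45^2 = (45^1)^2 ≡ 45^2 = 2025 ≡ 15 (mod 67)
45^4 = (45^2)^2 ≡ 15^2 = 225 ≡ 24 (mod 67)
45^8 = (45^4)^2 ≡ 24^2 = 576 ≡ 40 (mod 67)
45^12 = 45^8 · 45^4 ≡ 40 · 24 ≡ 22 (mod 67).
So s = 22; s⁻¹ ≡ 64 (mod 67).
m = c₂ · s⁻¹ mod 67 = 43 · 64 mod 67 = 5.

5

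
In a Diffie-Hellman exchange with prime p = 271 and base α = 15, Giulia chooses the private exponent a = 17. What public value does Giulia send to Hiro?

Public value = 15^17 mod 271.
15^1 ≡ 15 (mod 271)
15^2 = (15^1)^2 ≡ 15^2 = 225 ≡ 225 (mod 271)
15^4 = (15^2)^2 ≡ 225^2 = 50625 ≡ 219 (mod 271)
15^8 = (15^4)^2 ≡ 219^2 = 47961 ≡ 265 (mod 271)
15^16 = (15^8)^2 ≡ 265^2 = 70225 ≡ 36 (mod 271)
15^17 = 15^16 · 15^1 ≡ 36 · 15 ≡ 269 (mod 271).

269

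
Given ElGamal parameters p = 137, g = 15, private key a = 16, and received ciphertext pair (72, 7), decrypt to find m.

Shared mask s = c₁^a mod p = 72^16 mod 137.
72^1 ≡ 72 (mod 137)
72^2 = (72^1)^2 ≡ 72^2 = 5184 ≡ 115 (mod 137)
72^4 = (72^2)^2 ≡ 115^2 = 13225 ≡ 73 (mod 137)
72^8 = (72^4)^2 ≡ 73^2 = 5329 ≡ 123 (mod 137)
72^16 = (72^8)^2 ≡ 123^2 = 15129 ≡ 59 (mod 137)
So s = 59; s⁻¹ ≡ 72 (mod 137).
m = c₂ · s⁻¹ mod 137 = 7 · 72 mod 137 = 93.

93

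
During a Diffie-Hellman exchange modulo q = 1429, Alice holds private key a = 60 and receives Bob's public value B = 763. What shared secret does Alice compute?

1094

Shared key K = 763^60 mod 1429.
763^1 ≡ 763 (mod 1429)
763^2 = (763^1)^2 ≡ 763^2 = 582169 ≡ 566 (mod 1429)
763^4 = (763^2)^2 ≡ 566^2 = 320356 ≡ 260 (mod 1429)
763^8 = (763^4)^2 ≡ 260^2 = 67600 ≡ 437 (mod 1429)
763^16 = (763^8)^2 ≡ 437^2 = 190969 ≡ 912 (mod 1429)
763^32 = (763^16)^2 ≡ 912^2 = 831744 ≡ 66 (mod 1429)
763^60 = 763^32 · 763^16 · 763^8 · 763^4 ≡ 66 · 912 · 437 · 260 ≡ 1094 (mod 1429).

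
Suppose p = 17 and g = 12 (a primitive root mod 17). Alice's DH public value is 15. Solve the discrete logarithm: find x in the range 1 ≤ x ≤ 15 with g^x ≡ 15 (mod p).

Try successive powers of 12 modulo 17:
12^1 ≡ 12
12^2 ≡ 8
12^3 ≡ 11
12^4 ≡ 13
12^5 ≡ 3
12^6 ≡ 2
12^7 ≡ 7
12^8 ≡ 16
12^9 ≡ 5
12^10 ≡ 9
12^11 ≡ 6
12^12 ≡ 4
12^13 ≡ 14
12^14 ≡ 15
Found: x = 14.

14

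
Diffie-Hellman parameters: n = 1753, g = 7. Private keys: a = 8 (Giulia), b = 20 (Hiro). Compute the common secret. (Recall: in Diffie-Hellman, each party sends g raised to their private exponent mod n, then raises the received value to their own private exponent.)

1587

Giulia sends A = g^a mod n = 7^8 mod 1753.
7^1 ≡ 7 (mod 1753)
7^2 = (7^1)^2 ≡ 7^2 = 49 ≡ 49 (mod 1753)
7^4 = (7^2)^2 ≡ 49^2 = 2401 ≡ 648 (mod 1753)
7^8 = (7^4)^2 ≡ 648^2 = 419904 ≡ 937 (mod 1753)
So A = 937. Hiro then computes K = A^b mod n = 937^20 mod 1753.
937^1 ≡ 937 (mod 1753)
937^2 = (937^1)^2 ≡ 937^2 = 877969 ≡ 1469 (mod 1753)
937^4 = (937^2)^2 ≡ 1469^2 = 2157961 ≡ 18 (mod 1753)
937^8 = (937^4)^2 ≡ 18^2 = 324 ≡ 324 (mod 1753)
937^16 = (937^8)^2 ≡ 324^2 = 104976 ≡ 1549 (mod 1753)
937^20 = 937^16 · 937^4 ≡ 1549 · 18 ≡ 1587 (mod 1753).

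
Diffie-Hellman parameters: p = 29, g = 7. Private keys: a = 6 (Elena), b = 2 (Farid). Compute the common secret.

16

Farid sends B = g^b mod p = 7^2 mod 29.
7^1 ≡ 7 (mod 29)
7^2 = (7^1)^2 ≡ 7^2 = 49 ≡ 20 (mod 29)
So B = 20. Elena then computes K = B^a mod p = 20^6 mod 29.
20^1 ≡ 20 (mod 29)
20^2 = (20^1)^2 ≡ 20^2 = 400 ≡ 23 (mod 29)
20^4 = (20^2)^2 ≡ 23^2 = 529 ≡ 7 (mod 29)
20^6 = 20^4 · 20^2 ≡ 7 · 23 ≡ 16 (mod 29).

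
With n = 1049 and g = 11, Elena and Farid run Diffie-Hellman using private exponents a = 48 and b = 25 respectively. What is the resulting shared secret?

Farid sends B = g^b mod n = 11^25 mod 1049.
11^1 ≡ 11 (mod 1049)
11^2 = (11^1)^2 ≡ 11^2 = 121 ≡ 121 (mod 1049)
11^4 = (11^2)^2 ≡ 121^2 = 14641 ≡ 1004 (mod 1049)
11^8 = (11^4)^2 ≡ 1004^2 = 1008016 ≡ 976 (mod 1049)
11^16 = (11^8)^2 ≡ 976^2 = 952576 ≡ 84 (mod 1049)
11^25 = 11^16 · 11^8 · 11^1 ≡ 84 · 976 · 11 ≡ 733 (mod 1049).
So B = 733. Elena then computes K = B^a mod n = 733^48 mod 1049.
733^1 ≡ 733 (mod 1049)
733^2 = (733^1)^2 ≡ 733^2 = 537289 ≡ 201 (mod 1049)
733^4 = (733^2)^2 ≡ 201^2 = 40401 ≡ 539 (mod 1049)
733^8 = (733^4)^2 ≡ 539^2 = 290521 ≡ 997 (mod 1049)
733^16 = (733^8)^2 ≡ 997^2 = 994009 ≡ 606 (mod 1049)
733^32 = (733^16)^2 ≡ 606^2 = 367236 ≡ 86 (mod 1049)
733^48 = 733^32 · 733^16 ≡ 86 · 606 ≡ 715 (mod 1049).

715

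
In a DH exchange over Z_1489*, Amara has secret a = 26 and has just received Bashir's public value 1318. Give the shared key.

Shared key K = 1318^26 mod 1489.
1318^1 ≡ 1318 (mod 1489)
1318^2 = (1318^1)^2 ≡ 1318^2 = 1737124 ≡ 950 (mod 1489)
1318^4 = (1318^2)^2 ≡ 950^2 = 902500 ≡ 166 (mod 1489)
1318^8 = (1318^4)^2 ≡ 166^2 = 27556 ≡ 754 (mod 1489)
1318^16 = (1318^8)^2 ≡ 754^2 = 568516 ≡ 1207 (mod 1489)
1318^26 = 1318^16 · 1318^8 · 1318^2 ≡ 1207 · 754 · 950 ≡ 1140 (mod 1489).

1140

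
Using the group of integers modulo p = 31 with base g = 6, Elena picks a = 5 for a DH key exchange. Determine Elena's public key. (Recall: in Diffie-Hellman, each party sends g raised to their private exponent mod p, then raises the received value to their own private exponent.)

26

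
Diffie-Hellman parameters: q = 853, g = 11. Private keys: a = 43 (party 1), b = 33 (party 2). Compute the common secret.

Party 1 sends A = g^a mod q = 11^43 mod 853.
11^1 ≡ 11 (mod 853)
11^2 = (11^1)^2 ≡ 11^2 = 121 ≡ 121 (mod 853)
11^4 = (11^2)^2 ≡ 121^2 = 14641 ≡ 140 (mod 853)
11^8 = (11^4)^2 ≡ 140^2 = 19600 ≡ 834 (mod 853)
11^16 = (11^8)^2 ≡ 834^2 = 695556 ≡ 361 (mod 853)
11^32 = (11^16)^2 ≡ 361^2 = 130321 ≡ 665 (mod 853)
11^43 = 11^32 · 11^8 · 11^2 · 11^1 ≡ 665 · 834 · 121 · 11 ≡ 563 (mod 853).
So A = 563. Party 2 then computes K = A^b mod q = 563^33 mod 853.
563^1 ≡ 563 (mod 853)
563^2 = (563^1)^2 ≡ 563^2 = 316969 ≡ 506 (mod 853)
563^4 = (563^2)^2 ≡ 506^2 = 256036 ≡ 136 (mod 853)
563^8 = (563^4)^2 ≡ 136^2 = 18496 ≡ 583 (mod 853)
563^16 = (563^8)^2 ≡ 583^2 = 339889 ≡ 395 (mod 853)
563^32 = (563^16)^2 ≡ 395^2 = 156025 ≡ 779 (mod 853)
563^33 = 563^32 · 563^1 ≡ 779 · 563 ≡ 135 (mod 853).

135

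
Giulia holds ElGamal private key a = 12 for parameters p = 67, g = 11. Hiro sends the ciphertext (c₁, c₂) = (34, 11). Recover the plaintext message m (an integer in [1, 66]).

Shared mask s = c₁^a mod p = 34^12 mod 67.
34^1 ≡ 34 (mod 67)
34^2 = (34^1)^2 ≡ 34^2 = 1156 ≡ 17 (mod 67)
34^4 = (34^2)^2 ≡ 17^2 = 289 ≡ 21 (mod 67)
34^8 = (34^4)^2 ≡ 21^2 = 441 ≡ 39 (mod 67)
34^12 = 34^8 · 34^4 ≡ 39 · 21 ≡ 15 (mod 67).
So s = 15; s⁻¹ ≡ 9 (mod 67).
m = c₂ · s⁻¹ mod 67 = 11 · 9 mod 67 = 32.

32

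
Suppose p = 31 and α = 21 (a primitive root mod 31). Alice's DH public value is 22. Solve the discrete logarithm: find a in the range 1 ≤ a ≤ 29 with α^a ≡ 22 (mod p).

13

Try successive powers of 21 modulo 31:
21^1 ≡ 21
21^2 ≡ 7
21^3 ≡ 23
21^4 ≡ 18
21^5 ≡ 6
21^6 ≡ 2
21^7 ≡ 11
21^8 ≡ 14
21^9 ≡ 15
21^10 ≡ 5
21^11 ≡ 12
21^12 ≡ 4
21^13 ≡ 22
Found: a = 13.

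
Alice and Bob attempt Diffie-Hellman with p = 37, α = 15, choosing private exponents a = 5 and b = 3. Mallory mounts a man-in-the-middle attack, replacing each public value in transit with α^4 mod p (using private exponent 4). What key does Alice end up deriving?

Alice receives Mallory's public value M = 15^4 mod 37 instead of the honest one.
15^1 ≡ 15 (mod 37)
15^2 = (15^1)^2 ≡ 15^2 = 225 ≡ 3 (mod 37)
15^4 = (15^2)^2 ≡ 3^2 = 9 ≡ 9 (mod 37)
So M = 9. Alice computes K = M^5 mod 37.
9^1 ≡ 9 (mod 37)
9^2 = (9^1)^2 ≡ 9^2 = 81 ≡ 7 (mod 37)
9^4 = (9^2)^2 ≡ 7^2 = 49 ≡ 12 (mod 37)
9^5 = 9^4 · 9^1 ≡ 12 · 9 ≡ 34 (mod 37).

34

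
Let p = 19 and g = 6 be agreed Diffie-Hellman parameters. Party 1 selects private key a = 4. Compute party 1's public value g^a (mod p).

4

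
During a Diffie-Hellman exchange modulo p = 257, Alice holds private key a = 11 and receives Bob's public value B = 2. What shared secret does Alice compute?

Shared key K = 2^11 mod 257.
2^1 ≡ 2 (mod 257)
2^2 = (2^1)^2 ≡ 2^2 = 4 ≡ 4 (mod 257)
2^4 = (2^2)^2 ≡ 4^2 = 16 ≡ 16 (mod 257)
2^8 = (2^4)^2 ≡ 16^2 = 256 ≡ 256 (mod 257)
2^11 = 2^8 · 2^2 · 2^1 ≡ 256 · 4 · 2 ≡ 249 (mod 257).

249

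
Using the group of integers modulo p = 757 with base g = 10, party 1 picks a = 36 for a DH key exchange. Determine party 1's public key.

729

Public value = 10^{36} \pmod{757}.
10^1 ≡ 10 (mod 757)
10^2 = (10^1)^2 ≡ 10^2 = 100 ≡ 100 (mod 757)
10^4 = (10^2)^2 ≡ 100^2 = 10000 ≡ 159 (mod 757)
10^8 = (10^4)^2 ≡ 159^2 = 25281 ≡ 300 (mod 757)
10^16 = (10^8)^2 ≡ 300^2 = 90000 ≡ 674 (mod 757)
10^32 = (10^16)^2 ≡ 674^2 = 454276 ≡ 76 (mod 757)
10^36 = 10^32 · 10^4 ≡ 76 · 159 ≡ 729 (mod 757).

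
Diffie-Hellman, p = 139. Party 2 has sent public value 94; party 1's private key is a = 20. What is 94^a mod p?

Shared key K = 94^20 mod 139.
94^1 ≡ 94 (mod 139)
94^2 = (94^1)^2 ≡ 94^2 = 8836 ≡ 79 (mod 139)
94^4 = (94^2)^2 ≡ 79^2 = 6241 ≡ 125 (mod 139)
94^8 = (94^4)^2 ≡ 125^2 = 15625 ≡ 57 (mod 139)
94^16 = (94^8)^2 ≡ 57^2 = 3249 ≡ 52 (mod 139)
94^20 = 94^16 · 94^4 ≡ 52 · 125 ≡ 106 (mod 139).

106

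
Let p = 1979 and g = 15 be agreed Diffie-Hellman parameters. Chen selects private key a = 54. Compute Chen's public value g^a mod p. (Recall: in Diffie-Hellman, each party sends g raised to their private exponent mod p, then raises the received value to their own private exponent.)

138

Public value = 15^54 mod 1979.
15^1 ≡ 15 (mod 1979)
15^2 = (15^1)^2 ≡ 15^2 = 225 ≡ 225 (mod 1979)
15^4 = (15^2)^2 ≡ 225^2 = 50625 ≡ 1150 (mod 1979)
15^8 = (15^4)^2 ≡ 1150^2 = 1322500 ≡ 528 (mod 1979)
15^16 = (15^8)^2 ≡ 528^2 = 278784 ≡ 1724 (mod 1979)
15^32 = (15^16)^2 ≡ 1724^2 = 2972176 ≡ 1697 (mod 1979)
15^54 = 15^32 · 15^16 · 15^4 · 15^2 ≡ 1697 · 1724 · 1150 · 225 ≡ 138 (mod 1979).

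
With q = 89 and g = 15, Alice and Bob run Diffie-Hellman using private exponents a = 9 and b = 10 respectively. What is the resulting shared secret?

47

Alice sends A = g^a mod q = 15^9 mod 89.
15^1 ≡ 15 (mod 89)
15^2 = (15^1)^2 ≡ 15^2 = 225 ≡ 47 (mod 89)
15^4 = (15^2)^2 ≡ 47^2 = 2209 ≡ 73 (mod 89)
15^8 = (15^4)^2 ≡ 73^2 = 5329 ≡ 78 (mod 89)
15^9 = 15^8 · 15^1 ≡ 78 · 15 ≡ 13 (mod 89).
So A = 13. Bob then computes K = A^b mod q = 13^10 mod 89.
13^1 ≡ 13 (mod 89)
13^2 = (13^1)^2 ≡ 13^2 = 169 ≡ 80 (mod 89)
13^4 = (13^2)^2 ≡ 80^2 = 6400 ≡ 81 (mod 89)
13^8 = (13^4)^2 ≡ 81^2 = 6561 ≡ 64 (mod 89)
13^10 = 13^8 · 13^2 ≡ 64 · 80 ≡ 47 (mod 89).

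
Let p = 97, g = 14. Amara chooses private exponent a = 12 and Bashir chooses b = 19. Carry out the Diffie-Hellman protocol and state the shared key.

50

Amara sends A = g^a mod p = 14^12 mod 97.
14^1 ≡ 14 (mod 97)
14^2 = (14^1)^2 ≡ 14^2 = 196 ≡ 2 (mod 97)
14^4 = (14^2)^2 ≡ 2^2 = 4 ≡ 4 (mod 97)
14^8 = (14^4)^2 ≡ 4^2 = 16 ≡ 16 (mod 97)
14^12 = 14^8 · 14^4 ≡ 16 · 4 ≡ 64 (mod 97).
So A = 64. Bashir then computes K = A^b mod p = 64^19 mod 97.
64^1 ≡ 64 (mod 97)
64^2 = (64^1)^2 ≡ 64^2 = 4096 ≡ 22 (mod 97)
64^4 = (64^2)^2 ≡ 22^2 = 484 ≡ 96 (mod 97)
64^8 = (64^4)^2 ≡ 96^2 = 9216 ≡ 1 (mod 97)
64^16 = (64^8)^2 ≡ 1^2 = 1 ≡ 1 (mod 97)
64^19 = 64^16 · 64^2 · 64^1 ≡ 1 · 22 · 64 ≡ 50 (mod 97).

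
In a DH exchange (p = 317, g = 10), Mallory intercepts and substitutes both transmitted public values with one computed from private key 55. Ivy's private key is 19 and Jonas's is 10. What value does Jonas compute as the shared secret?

Jonas receives Mallory's public value M = 10^55 mod 317 instead of the honest one.
10^1 ≡ 10 (mod 317)
10^2 = (10^1)^2 ≡ 10^2 = 100 ≡ 100 (mod 317)
10^4 = (10^2)^2 ≡ 100^2 = 10000 ≡ 173 (mod 317)
10^8 = (10^4)^2 ≡ 173^2 = 29929 ≡ 131 (mod 317)
10^16 = (10^8)^2 ≡ 131^2 = 17161 ≡ 43 (mod 317)
10^32 = (10^16)^2 ≡ 43^2 = 1849 ≡ 264 (mod 317)
10^55 = 10^32 · 10^16 · 10^4 · 10^2 · 10^1 ≡ 264 · 43 · 173 · 100 · 10 ≡ 165 (mod 317).
So M = 165. Jonas computes K = M^10 mod 317.
165^1 ≡ 165 (mod 317)
165^2 = (165^1)^2 ≡ 165^2 = 27225 ≡ 280 (mod 317)
165^4 = (165^2)^2 ≡ 280^2 = 78400 ≡ 101 (mod 317)
165^8 = (165^4)^2 ≡ 101^2 = 10201 ≡ 57 (mod 317)
165^10 = 165^8 · 165^2 ≡ 57 · 280 ≡ 110 (mod 317).

110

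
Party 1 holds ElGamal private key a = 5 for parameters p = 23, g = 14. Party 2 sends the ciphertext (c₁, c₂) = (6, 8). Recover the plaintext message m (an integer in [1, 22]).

4

Shared mask s = c₁^a mod p = 6^5 mod 23.
6^1 ≡ 6 (mod 23)
6^2 = (6^1)^2 ≡ 6^2 = 36 ≡ 13 (mod 23)
6^4 = (6^2)^2 ≡ 13^2 = 169 ≡ 8 (mod 23)
6^5 = 6^4 · 6^1 ≡ 8 · 6 ≡ 2 (mod 23).
So s = 2; s⁻¹ ≡ 12 (mod 23).
m = c₂ · s⁻¹ mod 23 = 8 · 12 mod 23 = 4.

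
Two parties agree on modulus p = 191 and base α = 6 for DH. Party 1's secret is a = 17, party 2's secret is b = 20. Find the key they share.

Party 2 sends B = α^b mod p = 6^20 mod 191.
6^1 ≡ 6 (mod 191)
6^2 = (6^1)^2 ≡ 6^2 = 36 ≡ 36 (mod 191)
6^4 = (6^2)^2 ≡ 36^2 = 1296 ≡ 150 (mod 191)
6^8 = (6^4)^2 ≡ 150^2 = 22500 ≡ 153 (mod 191)
6^16 = (6^8)^2 ≡ 153^2 = 23409 ≡ 107 (mod 191)
6^20 = 6^16 · 6^4 ≡ 107 · 150 ≡ 6 (mod 191).
So B = 6. Party 1 then computes K = B^a mod p = 6^17 mod 191.
6^1 ≡ 6 (mod 191)
6^2 = (6^1)^2 ≡ 6^2 = 36 ≡ 36 (mod 191)
6^4 = (6^2)^2 ≡ 36^2 = 1296 ≡ 150 (mod 191)
6^8 = (6^4)^2 ≡ 150^2 = 22500 ≡ 153 (mod 191)
6^16 = (6^8)^2 ≡ 153^2 = 23409 ≡ 107 (mod 191)
6^17 = 6^16 · 6^1 ≡ 107 · 6 ≡ 69 (mod 191).

69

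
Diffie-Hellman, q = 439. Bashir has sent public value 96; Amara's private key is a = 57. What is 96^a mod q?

311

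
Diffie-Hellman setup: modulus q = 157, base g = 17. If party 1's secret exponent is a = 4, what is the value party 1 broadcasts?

Public value = 17^4 (mod 157).
17^1 ≡ 17 (mod 157)
17^2 = (17^1)^2 ≡ 17^2 = 289 ≡ 132 (mod 157)
17^4 = (17^2)^2 ≡ 132^2 = 17424 ≡ 154 (mod 157)

154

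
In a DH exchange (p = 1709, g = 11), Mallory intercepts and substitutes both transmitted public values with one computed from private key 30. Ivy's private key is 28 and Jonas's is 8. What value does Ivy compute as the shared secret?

549

Ivy receives Mallory's public value M = 11^30 mod 1709 instead of the honest one.
11^1 ≡ 11 (mod 1709)
11^2 = (11^1)^2 ≡ 11^2 = 121 ≡ 121 (mod 1709)
11^4 = (11^2)^2 ≡ 121^2 = 14641 ≡ 969 (mod 1709)
11^8 = (11^4)^2 ≡ 969^2 = 938961 ≡ 720 (mod 1709)
11^16 = (11^8)^2 ≡ 720^2 = 518400 ≡ 573 (mod 1709)
11^30 = 11^16 · 11^8 · 11^4 · 11^2 ≡ 573 · 720 · 969 · 121 ≡ 496 (mod 1709).
So M = 496. Ivy computes K = M^28 mod 1709.
496^1 ≡ 496 (mod 1709)
496^2 = (496^1)^2 ≡ 496^2 = 246016 ≡ 1629 (mod 1709)
496^4 = (496^2)^2 ≡ 1629^2 = 2653641 ≡ 1273 (mod 1709)
496^8 = (496^4)^2 ≡ 1273^2 = 1620529 ≡ 397 (mod 1709)
496^16 = (496^8)^2 ≡ 397^2 = 157609 ≡ 381 (mod 1709)
496^28 = 496^16 · 496^8 · 496^4 ≡ 381 · 397 · 1273 ≡ 549 (mod 1709).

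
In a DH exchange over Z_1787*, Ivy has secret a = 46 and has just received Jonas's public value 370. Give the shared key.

1512

Shared key K = 370^46 mod 1787.
370^1 ≡ 370 (mod 1787)
370^2 = (370^1)^2 ≡ 370^2 = 136900 ≡ 1088 (mod 1787)
370^4 = (370^2)^2 ≡ 1088^2 = 1183744 ≡ 750 (mod 1787)
370^8 = (370^4)^2 ≡ 750^2 = 562500 ≡ 1382 (mod 1787)
370^16 = (370^8)^2 ≡ 1382^2 = 1909924 ≡ 1408 (mod 1787)
370^32 = (370^16)^2 ≡ 1408^2 = 1982464 ≡ 681 (mod 1787)
370^46 = 370^32 · 370^8 · 370^4 · 370^2 ≡ 681 · 1382 · 750 · 1088 ≡ 1512 (mod 1787).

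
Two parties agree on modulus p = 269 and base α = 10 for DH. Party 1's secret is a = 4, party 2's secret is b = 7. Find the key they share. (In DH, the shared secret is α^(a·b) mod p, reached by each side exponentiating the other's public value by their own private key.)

38

Party 2 sends B = α^b mod p = 10^7 mod 269.
10^1 ≡ 10 (mod 269)
10^2 = (10^1)^2 ≡ 10^2 = 100 ≡ 100 (mod 269)
10^4 = (10^2)^2 ≡ 100^2 = 10000 ≡ 47 (mod 269)
10^7 = 10^4 · 10^2 · 10^1 ≡ 47 · 100 · 10 ≡ 194 (mod 269).
So B = 194. Party 1 then computes K = B^a mod p = 194^4 mod 269.
194^1 ≡ 194 (mod 269)
194^2 = (194^1)^2 ≡ 194^2 = 37636 ≡ 245 (mod 269)
194^4 = (194^2)^2 ≡ 245^2 = 60025 ≡ 38 (mod 269)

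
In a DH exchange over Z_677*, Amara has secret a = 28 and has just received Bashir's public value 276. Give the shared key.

95

Shared key K = 276^28 mod 677.
276^1 ≡ 276 (mod 677)
276^2 = (276^1)^2 ≡ 276^2 = 76176 ≡ 352 (mod 677)
276^4 = (276^2)^2 ≡ 352^2 = 123904 ≡ 13 (mod 677)
276^8 = (276^4)^2 ≡ 13^2 = 169 ≡ 169 (mod 677)
276^16 = (276^8)^2 ≡ 169^2 = 28561 ≡ 127 (mod 677)
276^28 = 276^16 · 276^8 · 276^4 ≡ 127 · 169 · 13 ≡ 95 (mod 677).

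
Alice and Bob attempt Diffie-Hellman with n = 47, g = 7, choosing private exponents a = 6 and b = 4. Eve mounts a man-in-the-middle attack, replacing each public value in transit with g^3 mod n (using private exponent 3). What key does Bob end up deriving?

Bob receives Eve's public value M = 7^3 mod 47 instead of the honest one.
7^1 ≡ 7 (mod 47)
7^2 = (7^1)^2 ≡ 7^2 = 49 ≡ 2 (mod 47)
7^3 = 7^2 · 7^1 ≡ 2 · 7 ≡ 14 (mod 47).
So M = 14. Bob computes K = M^4 mod 47.
14^1 ≡ 14 (mod 47)
14^2 = (14^1)^2 ≡ 14^2 = 196 ≡ 8 (mod 47)
14^4 = (14^2)^2 ≡ 8^2 = 64 ≡ 17 (mod 47)

17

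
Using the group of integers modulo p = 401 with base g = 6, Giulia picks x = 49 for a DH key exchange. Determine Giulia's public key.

Public value = 6^{49} \pmod{401}.
6^1 ≡ 6 (mod 401)
6^2 = (6^1)^2 ≡ 6^2 = 36 ≡ 36 (mod 401)
6^4 = (6^2)^2 ≡ 36^2 = 1296 ≡ 93 (mod 401)
6^8 = (6^4)^2 ≡ 93^2 = 8649 ≡ 228 (mod 401)
6^16 = (6^8)^2 ≡ 228^2 = 51984 ≡ 255 (mod 401)
6^32 = (6^16)^2 ≡ 255^2 = 65025 ≡ 63 (mod 401)
6^49 = 6^32 · 6^16 · 6^1 ≡ 63 · 255 · 6 ≡ 150 (mod 401).

150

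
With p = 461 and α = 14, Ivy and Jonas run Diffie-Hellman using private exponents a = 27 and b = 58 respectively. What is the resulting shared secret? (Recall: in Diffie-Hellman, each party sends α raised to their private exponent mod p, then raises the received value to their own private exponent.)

196

Ivy sends A = α^a mod p = 14^27 mod 461.
14^1 ≡ 14 (mod 461)
14^2 = (14^1)^2 ≡ 14^2 = 196 ≡ 196 (mod 461)
14^4 = (14^2)^2 ≡ 196^2 = 38416 ≡ 153 (mod 461)
14^8 = (14^4)^2 ≡ 153^2 = 23409 ≡ 359 (mod 461)
14^16 = (14^8)^2 ≡ 359^2 = 128881 ≡ 262 (mod 461)
14^27 = 14^16 · 14^8 · 14^2 · 14^1 ≡ 262 · 359 · 196 · 14 ≡ 153 (mod 461).
So A = 153. Jonas then computes K = A^b mod p = 153^58 mod 461.
153^1 ≡ 153 (mod 461)
153^2 = (153^1)^2 ≡ 153^2 = 23409 ≡ 359 (mod 461)
153^4 = (153^2)^2 ≡ 359^2 = 128881 ≡ 262 (mod 461)
153^8 = (153^4)^2 ≡ 262^2 = 68644 ≡ 416 (mod 461)
153^16 = (153^8)^2 ≡ 416^2 = 173056 ≡ 181 (mod 461)
153^32 = (153^16)^2 ≡ 181^2 = 32761 ≡ 30 (mod 461)
153^58 = 153^32 · 153^16 · 153^8 · 153^2 ≡ 30 · 181 · 416 · 359 ≡ 196 (mod 461).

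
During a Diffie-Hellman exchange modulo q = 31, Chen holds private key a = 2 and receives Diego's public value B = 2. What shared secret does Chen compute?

Shared key K = 2^2 mod 31.
2^1 ≡ 2 (mod 31)
2^2 = (2^1)^2 ≡ 2^2 = 4 ≡ 4 (mod 31)

4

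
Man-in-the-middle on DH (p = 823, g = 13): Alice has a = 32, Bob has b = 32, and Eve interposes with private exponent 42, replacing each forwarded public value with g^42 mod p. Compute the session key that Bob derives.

Bob receives Eve's public value M = 13^42 mod 823 instead of the honest one.
13^1 ≡ 13 (mod 823)
13^2 = (13^1)^2 ≡ 13^2 = 169 ≡ 169 (mod 823)
13^4 = (13^2)^2 ≡ 169^2 = 28561 ≡ 579 (mod 823)
13^8 = (13^4)^2 ≡ 579^2 = 335241 ≡ 280 (mod 823)
13^16 = (13^8)^2 ≡ 280^2 = 78400 ≡ 215 (mod 823)
13^32 = (13^16)^2 ≡ 215^2 = 46225 ≡ 137 (mod 823)
13^42 = 13^32 · 13^8 · 13^2 ≡ 137 · 280 · 169 ≡ 69 (mod 823).
So M = 69. Bob computes K = M^32 mod 823.
69^1 ≡ 69 (mod 823)
69^2 = (69^1)^2 ≡ 69^2 = 4761 ≡ 646 (mod 823)
69^4 = (69^2)^2 ≡ 646^2 = 417316 ≡ 55 (mod 823)
69^8 = (69^4)^2 ≡ 55^2 = 3025 ≡ 556 (mod 823)
69^16 = (69^8)^2 ≡ 556^2 = 309136 ≡ 511 (mod 823)
69^32 = (69^16)^2 ≡ 511^2 = 261121 ≡ 230 (mod 823)

230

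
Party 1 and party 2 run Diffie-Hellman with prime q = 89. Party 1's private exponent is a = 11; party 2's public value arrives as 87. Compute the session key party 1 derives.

88

Shared key K = 87^11 mod 89.
87^1 ≡ 87 (mod 89)
87^2 = (87^1)^2 ≡ 87^2 = 7569 ≡ 4 (mod 89)
87^4 = (87^2)^2 ≡ 4^2 = 16 ≡ 16 (mod 89)
87^8 = (87^4)^2 ≡ 16^2 = 256 ≡ 78 (mod 89)
87^11 = 87^8 · 87^2 · 87^1 ≡ 78 · 4 · 87 ≡ 88 (mod 89).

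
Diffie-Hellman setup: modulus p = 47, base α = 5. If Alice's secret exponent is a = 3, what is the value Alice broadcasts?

31

Public value = 5^3 mod 47.
5^1 ≡ 5 (mod 47)
5^2 = (5^1)^2 ≡ 5^2 = 25 ≡ 25 (mod 47)
5^3 = 5^2 · 5^1 ≡ 25 · 5 ≡ 31 (mod 47).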